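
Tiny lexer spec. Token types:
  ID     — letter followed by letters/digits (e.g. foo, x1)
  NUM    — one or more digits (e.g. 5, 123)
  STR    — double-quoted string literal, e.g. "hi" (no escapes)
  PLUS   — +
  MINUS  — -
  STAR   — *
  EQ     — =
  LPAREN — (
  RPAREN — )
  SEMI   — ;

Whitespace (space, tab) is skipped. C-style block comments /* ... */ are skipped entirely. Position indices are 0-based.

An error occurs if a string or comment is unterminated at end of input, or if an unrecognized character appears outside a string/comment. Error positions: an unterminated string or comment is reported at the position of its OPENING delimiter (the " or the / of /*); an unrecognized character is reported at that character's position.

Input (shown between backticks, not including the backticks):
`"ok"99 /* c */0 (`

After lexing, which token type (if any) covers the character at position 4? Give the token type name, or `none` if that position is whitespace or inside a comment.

Answer: NUM

Derivation:
pos=0: enter STRING mode
pos=0: emit STR "ok" (now at pos=4)
pos=4: emit NUM '99' (now at pos=6)
pos=7: enter COMMENT mode (saw '/*')
exit COMMENT mode (now at pos=14)
pos=14: emit NUM '0' (now at pos=15)
pos=16: emit LPAREN '('
DONE. 4 tokens: [STR, NUM, NUM, LPAREN]
Position 4: char is '9' -> NUM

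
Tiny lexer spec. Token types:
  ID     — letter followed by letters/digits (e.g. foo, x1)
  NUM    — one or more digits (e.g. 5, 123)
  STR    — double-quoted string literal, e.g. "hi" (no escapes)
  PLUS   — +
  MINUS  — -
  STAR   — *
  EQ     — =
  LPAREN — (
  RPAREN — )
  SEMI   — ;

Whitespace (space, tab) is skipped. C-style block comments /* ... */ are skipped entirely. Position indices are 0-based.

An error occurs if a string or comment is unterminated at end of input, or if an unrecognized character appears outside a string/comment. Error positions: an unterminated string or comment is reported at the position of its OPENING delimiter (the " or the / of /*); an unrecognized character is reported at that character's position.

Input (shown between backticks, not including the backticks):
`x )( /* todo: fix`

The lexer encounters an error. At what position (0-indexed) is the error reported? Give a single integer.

pos=0: emit ID 'x' (now at pos=1)
pos=2: emit RPAREN ')'
pos=3: emit LPAREN '('
pos=5: enter COMMENT mode (saw '/*')
pos=5: ERROR — unterminated comment (reached EOF)

Answer: 5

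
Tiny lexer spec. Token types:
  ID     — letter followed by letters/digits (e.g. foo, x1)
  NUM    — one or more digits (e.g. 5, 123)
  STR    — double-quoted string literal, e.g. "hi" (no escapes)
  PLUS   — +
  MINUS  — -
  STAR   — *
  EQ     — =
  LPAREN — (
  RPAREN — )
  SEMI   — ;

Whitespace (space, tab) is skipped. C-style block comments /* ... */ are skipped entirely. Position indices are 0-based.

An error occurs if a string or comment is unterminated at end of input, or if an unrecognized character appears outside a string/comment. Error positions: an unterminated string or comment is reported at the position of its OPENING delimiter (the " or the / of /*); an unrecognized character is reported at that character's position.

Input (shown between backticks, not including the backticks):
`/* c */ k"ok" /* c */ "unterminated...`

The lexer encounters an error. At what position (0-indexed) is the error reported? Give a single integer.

pos=0: enter COMMENT mode (saw '/*')
exit COMMENT mode (now at pos=7)
pos=8: emit ID 'k' (now at pos=9)
pos=9: enter STRING mode
pos=9: emit STR "ok" (now at pos=13)
pos=14: enter COMMENT mode (saw '/*')
exit COMMENT mode (now at pos=21)
pos=22: enter STRING mode
pos=22: ERROR — unterminated string

Answer: 22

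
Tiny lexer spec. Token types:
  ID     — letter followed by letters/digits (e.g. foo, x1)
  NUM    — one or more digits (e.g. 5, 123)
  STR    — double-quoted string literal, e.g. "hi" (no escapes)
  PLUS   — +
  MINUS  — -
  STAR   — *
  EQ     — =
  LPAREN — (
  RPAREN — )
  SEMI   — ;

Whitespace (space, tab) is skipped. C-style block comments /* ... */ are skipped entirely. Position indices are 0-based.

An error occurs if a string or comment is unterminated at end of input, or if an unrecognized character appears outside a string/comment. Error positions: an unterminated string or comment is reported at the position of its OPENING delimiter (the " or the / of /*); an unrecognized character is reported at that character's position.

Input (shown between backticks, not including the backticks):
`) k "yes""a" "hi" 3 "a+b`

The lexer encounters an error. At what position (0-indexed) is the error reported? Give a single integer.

pos=0: emit RPAREN ')'
pos=2: emit ID 'k' (now at pos=3)
pos=4: enter STRING mode
pos=4: emit STR "yes" (now at pos=9)
pos=9: enter STRING mode
pos=9: emit STR "a" (now at pos=12)
pos=13: enter STRING mode
pos=13: emit STR "hi" (now at pos=17)
pos=18: emit NUM '3' (now at pos=19)
pos=20: enter STRING mode
pos=20: ERROR — unterminated string

Answer: 20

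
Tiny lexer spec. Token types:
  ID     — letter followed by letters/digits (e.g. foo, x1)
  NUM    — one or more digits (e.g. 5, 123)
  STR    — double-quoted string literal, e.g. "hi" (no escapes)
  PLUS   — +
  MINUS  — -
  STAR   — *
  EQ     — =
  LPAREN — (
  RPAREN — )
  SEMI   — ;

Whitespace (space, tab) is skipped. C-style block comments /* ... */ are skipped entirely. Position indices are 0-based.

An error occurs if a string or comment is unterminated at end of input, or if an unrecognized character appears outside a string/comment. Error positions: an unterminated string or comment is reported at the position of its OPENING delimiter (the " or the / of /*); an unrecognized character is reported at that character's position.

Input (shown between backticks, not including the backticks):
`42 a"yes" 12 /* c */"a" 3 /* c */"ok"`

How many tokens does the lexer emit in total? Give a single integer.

Answer: 7

Derivation:
pos=0: emit NUM '42' (now at pos=2)
pos=3: emit ID 'a' (now at pos=4)
pos=4: enter STRING mode
pos=4: emit STR "yes" (now at pos=9)
pos=10: emit NUM '12' (now at pos=12)
pos=13: enter COMMENT mode (saw '/*')
exit COMMENT mode (now at pos=20)
pos=20: enter STRING mode
pos=20: emit STR "a" (now at pos=23)
pos=24: emit NUM '3' (now at pos=25)
pos=26: enter COMMENT mode (saw '/*')
exit COMMENT mode (now at pos=33)
pos=33: enter STRING mode
pos=33: emit STR "ok" (now at pos=37)
DONE. 7 tokens: [NUM, ID, STR, NUM, STR, NUM, STR]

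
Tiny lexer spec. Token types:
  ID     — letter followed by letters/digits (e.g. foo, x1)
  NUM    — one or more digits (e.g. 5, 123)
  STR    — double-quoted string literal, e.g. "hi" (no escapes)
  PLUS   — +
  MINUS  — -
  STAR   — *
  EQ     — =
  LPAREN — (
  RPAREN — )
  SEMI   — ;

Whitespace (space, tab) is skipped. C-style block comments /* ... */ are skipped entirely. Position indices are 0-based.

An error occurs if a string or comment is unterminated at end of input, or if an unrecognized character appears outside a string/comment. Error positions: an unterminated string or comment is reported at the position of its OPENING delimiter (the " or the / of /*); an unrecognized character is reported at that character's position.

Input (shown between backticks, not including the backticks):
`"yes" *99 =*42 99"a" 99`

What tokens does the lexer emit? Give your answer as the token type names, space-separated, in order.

Answer: STR STAR NUM EQ STAR NUM NUM STR NUM

Derivation:
pos=0: enter STRING mode
pos=0: emit STR "yes" (now at pos=5)
pos=6: emit STAR '*'
pos=7: emit NUM '99' (now at pos=9)
pos=10: emit EQ '='
pos=11: emit STAR '*'
pos=12: emit NUM '42' (now at pos=14)
pos=15: emit NUM '99' (now at pos=17)
pos=17: enter STRING mode
pos=17: emit STR "a" (now at pos=20)
pos=21: emit NUM '99' (now at pos=23)
DONE. 9 tokens: [STR, STAR, NUM, EQ, STAR, NUM, NUM, STR, NUM]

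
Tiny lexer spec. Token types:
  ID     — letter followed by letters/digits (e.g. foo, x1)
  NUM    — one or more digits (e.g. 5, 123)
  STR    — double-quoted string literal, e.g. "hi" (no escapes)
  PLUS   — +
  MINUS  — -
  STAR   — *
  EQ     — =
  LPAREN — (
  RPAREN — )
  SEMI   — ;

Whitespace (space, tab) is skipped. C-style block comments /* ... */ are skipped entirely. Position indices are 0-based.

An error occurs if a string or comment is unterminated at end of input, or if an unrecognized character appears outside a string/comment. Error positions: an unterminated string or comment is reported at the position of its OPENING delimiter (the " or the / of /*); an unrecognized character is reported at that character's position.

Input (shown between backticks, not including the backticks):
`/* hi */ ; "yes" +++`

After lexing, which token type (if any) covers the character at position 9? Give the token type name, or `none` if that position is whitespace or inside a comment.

pos=0: enter COMMENT mode (saw '/*')
exit COMMENT mode (now at pos=8)
pos=9: emit SEMI ';'
pos=11: enter STRING mode
pos=11: emit STR "yes" (now at pos=16)
pos=17: emit PLUS '+'
pos=18: emit PLUS '+'
pos=19: emit PLUS '+'
DONE. 5 tokens: [SEMI, STR, PLUS, PLUS, PLUS]
Position 9: char is ';' -> SEMI

Answer: SEMI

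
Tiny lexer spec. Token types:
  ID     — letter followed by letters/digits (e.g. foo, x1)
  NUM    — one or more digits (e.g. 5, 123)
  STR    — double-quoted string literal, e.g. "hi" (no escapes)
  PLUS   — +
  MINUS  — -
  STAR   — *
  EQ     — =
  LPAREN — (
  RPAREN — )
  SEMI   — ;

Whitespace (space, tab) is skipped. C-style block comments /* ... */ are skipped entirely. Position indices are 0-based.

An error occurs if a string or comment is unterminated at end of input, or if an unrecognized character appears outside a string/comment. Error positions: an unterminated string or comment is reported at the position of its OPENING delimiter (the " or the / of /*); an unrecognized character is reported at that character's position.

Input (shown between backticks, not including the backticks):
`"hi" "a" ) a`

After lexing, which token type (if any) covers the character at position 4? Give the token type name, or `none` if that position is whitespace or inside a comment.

pos=0: enter STRING mode
pos=0: emit STR "hi" (now at pos=4)
pos=5: enter STRING mode
pos=5: emit STR "a" (now at pos=8)
pos=9: emit RPAREN ')'
pos=11: emit ID 'a' (now at pos=12)
DONE. 4 tokens: [STR, STR, RPAREN, ID]
Position 4: char is ' ' -> none

Answer: none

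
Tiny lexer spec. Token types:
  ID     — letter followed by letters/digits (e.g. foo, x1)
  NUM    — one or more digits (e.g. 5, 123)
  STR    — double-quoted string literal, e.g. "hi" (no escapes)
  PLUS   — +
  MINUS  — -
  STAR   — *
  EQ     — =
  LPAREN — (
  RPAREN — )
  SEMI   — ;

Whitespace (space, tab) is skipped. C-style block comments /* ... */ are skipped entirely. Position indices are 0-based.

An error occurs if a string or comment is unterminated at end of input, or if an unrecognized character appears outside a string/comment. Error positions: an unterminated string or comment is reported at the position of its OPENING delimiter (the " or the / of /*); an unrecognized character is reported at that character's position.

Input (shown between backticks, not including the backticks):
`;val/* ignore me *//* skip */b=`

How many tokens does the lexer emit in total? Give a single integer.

pos=0: emit SEMI ';'
pos=1: emit ID 'val' (now at pos=4)
pos=4: enter COMMENT mode (saw '/*')
exit COMMENT mode (now at pos=19)
pos=19: enter COMMENT mode (saw '/*')
exit COMMENT mode (now at pos=29)
pos=29: emit ID 'b' (now at pos=30)
pos=30: emit EQ '='
DONE. 4 tokens: [SEMI, ID, ID, EQ]

Answer: 4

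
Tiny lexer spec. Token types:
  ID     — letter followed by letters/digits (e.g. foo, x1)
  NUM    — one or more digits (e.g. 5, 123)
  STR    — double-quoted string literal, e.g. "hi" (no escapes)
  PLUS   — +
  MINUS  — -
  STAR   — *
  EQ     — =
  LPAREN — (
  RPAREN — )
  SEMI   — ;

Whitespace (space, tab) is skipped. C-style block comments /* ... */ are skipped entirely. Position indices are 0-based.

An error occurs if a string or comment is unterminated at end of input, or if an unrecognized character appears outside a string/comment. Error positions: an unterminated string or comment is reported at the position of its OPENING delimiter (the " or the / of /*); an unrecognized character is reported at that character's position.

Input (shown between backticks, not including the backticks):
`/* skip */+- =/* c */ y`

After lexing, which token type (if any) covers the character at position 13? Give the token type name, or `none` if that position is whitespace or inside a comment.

pos=0: enter COMMENT mode (saw '/*')
exit COMMENT mode (now at pos=10)
pos=10: emit PLUS '+'
pos=11: emit MINUS '-'
pos=13: emit EQ '='
pos=14: enter COMMENT mode (saw '/*')
exit COMMENT mode (now at pos=21)
pos=22: emit ID 'y' (now at pos=23)
DONE. 4 tokens: [PLUS, MINUS, EQ, ID]
Position 13: char is '=' -> EQ

Answer: EQ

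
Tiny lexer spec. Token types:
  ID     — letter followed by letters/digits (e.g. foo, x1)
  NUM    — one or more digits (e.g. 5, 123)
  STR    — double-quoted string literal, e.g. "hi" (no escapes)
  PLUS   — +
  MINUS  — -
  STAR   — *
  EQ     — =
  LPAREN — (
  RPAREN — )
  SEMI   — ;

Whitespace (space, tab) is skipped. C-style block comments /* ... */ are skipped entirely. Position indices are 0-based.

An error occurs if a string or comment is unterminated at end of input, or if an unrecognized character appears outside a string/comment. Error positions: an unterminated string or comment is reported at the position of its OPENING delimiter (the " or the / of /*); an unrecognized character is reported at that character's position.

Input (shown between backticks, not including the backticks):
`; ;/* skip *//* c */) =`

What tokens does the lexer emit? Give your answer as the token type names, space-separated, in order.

pos=0: emit SEMI ';'
pos=2: emit SEMI ';'
pos=3: enter COMMENT mode (saw '/*')
exit COMMENT mode (now at pos=13)
pos=13: enter COMMENT mode (saw '/*')
exit COMMENT mode (now at pos=20)
pos=20: emit RPAREN ')'
pos=22: emit EQ '='
DONE. 4 tokens: [SEMI, SEMI, RPAREN, EQ]

Answer: SEMI SEMI RPAREN EQ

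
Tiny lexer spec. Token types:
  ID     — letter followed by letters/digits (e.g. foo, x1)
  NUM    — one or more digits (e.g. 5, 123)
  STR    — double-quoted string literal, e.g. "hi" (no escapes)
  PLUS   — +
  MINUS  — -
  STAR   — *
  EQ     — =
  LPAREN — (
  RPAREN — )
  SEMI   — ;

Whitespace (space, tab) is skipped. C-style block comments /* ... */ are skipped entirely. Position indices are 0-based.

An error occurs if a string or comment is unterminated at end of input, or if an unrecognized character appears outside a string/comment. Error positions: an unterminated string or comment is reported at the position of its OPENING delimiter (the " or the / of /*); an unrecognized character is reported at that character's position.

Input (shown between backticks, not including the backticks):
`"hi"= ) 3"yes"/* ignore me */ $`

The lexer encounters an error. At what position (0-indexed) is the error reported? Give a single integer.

pos=0: enter STRING mode
pos=0: emit STR "hi" (now at pos=4)
pos=4: emit EQ '='
pos=6: emit RPAREN ')'
pos=8: emit NUM '3' (now at pos=9)
pos=9: enter STRING mode
pos=9: emit STR "yes" (now at pos=14)
pos=14: enter COMMENT mode (saw '/*')
exit COMMENT mode (now at pos=29)
pos=30: ERROR — unrecognized char '$'

Answer: 30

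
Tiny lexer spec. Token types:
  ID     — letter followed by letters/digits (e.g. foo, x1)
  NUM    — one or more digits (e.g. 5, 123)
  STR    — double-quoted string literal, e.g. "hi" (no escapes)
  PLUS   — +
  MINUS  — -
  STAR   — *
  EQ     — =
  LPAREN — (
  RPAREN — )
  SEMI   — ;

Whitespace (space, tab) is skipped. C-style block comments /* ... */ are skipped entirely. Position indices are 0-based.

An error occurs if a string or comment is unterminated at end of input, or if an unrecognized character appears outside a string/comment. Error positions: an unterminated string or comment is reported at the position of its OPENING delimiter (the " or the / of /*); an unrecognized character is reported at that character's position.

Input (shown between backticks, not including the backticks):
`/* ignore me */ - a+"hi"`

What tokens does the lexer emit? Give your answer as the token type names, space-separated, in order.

Answer: MINUS ID PLUS STR

Derivation:
pos=0: enter COMMENT mode (saw '/*')
exit COMMENT mode (now at pos=15)
pos=16: emit MINUS '-'
pos=18: emit ID 'a' (now at pos=19)
pos=19: emit PLUS '+'
pos=20: enter STRING mode
pos=20: emit STR "hi" (now at pos=24)
DONE. 4 tokens: [MINUS, ID, PLUS, STR]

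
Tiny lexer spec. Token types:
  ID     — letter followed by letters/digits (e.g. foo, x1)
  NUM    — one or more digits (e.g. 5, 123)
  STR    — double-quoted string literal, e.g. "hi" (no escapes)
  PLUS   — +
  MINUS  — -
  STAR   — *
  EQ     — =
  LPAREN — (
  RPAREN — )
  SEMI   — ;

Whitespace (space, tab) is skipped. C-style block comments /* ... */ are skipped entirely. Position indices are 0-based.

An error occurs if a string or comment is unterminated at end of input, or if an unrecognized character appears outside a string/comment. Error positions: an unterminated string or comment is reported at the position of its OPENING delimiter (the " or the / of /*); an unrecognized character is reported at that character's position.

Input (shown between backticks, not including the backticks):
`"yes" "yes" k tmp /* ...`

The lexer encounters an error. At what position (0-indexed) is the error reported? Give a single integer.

pos=0: enter STRING mode
pos=0: emit STR "yes" (now at pos=5)
pos=6: enter STRING mode
pos=6: emit STR "yes" (now at pos=11)
pos=12: emit ID 'k' (now at pos=13)
pos=14: emit ID 'tmp' (now at pos=17)
pos=18: enter COMMENT mode (saw '/*')
pos=18: ERROR — unterminated comment (reached EOF)

Answer: 18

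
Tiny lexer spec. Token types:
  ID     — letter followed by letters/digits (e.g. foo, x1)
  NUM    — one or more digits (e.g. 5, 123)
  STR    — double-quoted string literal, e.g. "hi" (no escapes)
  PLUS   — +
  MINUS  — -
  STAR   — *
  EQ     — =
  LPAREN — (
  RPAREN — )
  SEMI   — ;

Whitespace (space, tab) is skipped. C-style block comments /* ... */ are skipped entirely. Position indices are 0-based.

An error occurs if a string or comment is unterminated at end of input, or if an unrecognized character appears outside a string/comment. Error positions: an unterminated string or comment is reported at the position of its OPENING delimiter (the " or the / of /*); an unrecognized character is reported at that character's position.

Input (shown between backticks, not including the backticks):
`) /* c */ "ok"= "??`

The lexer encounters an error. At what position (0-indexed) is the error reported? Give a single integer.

Answer: 16

Derivation:
pos=0: emit RPAREN ')'
pos=2: enter COMMENT mode (saw '/*')
exit COMMENT mode (now at pos=9)
pos=10: enter STRING mode
pos=10: emit STR "ok" (now at pos=14)
pos=14: emit EQ '='
pos=16: enter STRING mode
pos=16: ERROR — unterminated string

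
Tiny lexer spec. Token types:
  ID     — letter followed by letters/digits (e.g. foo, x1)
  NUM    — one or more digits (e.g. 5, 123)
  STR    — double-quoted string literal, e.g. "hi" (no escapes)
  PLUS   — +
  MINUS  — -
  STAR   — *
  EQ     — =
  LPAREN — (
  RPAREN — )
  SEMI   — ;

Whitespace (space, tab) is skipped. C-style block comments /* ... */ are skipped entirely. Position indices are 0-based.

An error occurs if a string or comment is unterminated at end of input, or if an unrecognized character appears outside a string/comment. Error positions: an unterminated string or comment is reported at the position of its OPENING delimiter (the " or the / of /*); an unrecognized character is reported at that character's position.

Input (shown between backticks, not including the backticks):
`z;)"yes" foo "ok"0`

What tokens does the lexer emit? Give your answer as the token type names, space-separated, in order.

Answer: ID SEMI RPAREN STR ID STR NUM

Derivation:
pos=0: emit ID 'z' (now at pos=1)
pos=1: emit SEMI ';'
pos=2: emit RPAREN ')'
pos=3: enter STRING mode
pos=3: emit STR "yes" (now at pos=8)
pos=9: emit ID 'foo' (now at pos=12)
pos=13: enter STRING mode
pos=13: emit STR "ok" (now at pos=17)
pos=17: emit NUM '0' (now at pos=18)
DONE. 7 tokens: [ID, SEMI, RPAREN, STR, ID, STR, NUM]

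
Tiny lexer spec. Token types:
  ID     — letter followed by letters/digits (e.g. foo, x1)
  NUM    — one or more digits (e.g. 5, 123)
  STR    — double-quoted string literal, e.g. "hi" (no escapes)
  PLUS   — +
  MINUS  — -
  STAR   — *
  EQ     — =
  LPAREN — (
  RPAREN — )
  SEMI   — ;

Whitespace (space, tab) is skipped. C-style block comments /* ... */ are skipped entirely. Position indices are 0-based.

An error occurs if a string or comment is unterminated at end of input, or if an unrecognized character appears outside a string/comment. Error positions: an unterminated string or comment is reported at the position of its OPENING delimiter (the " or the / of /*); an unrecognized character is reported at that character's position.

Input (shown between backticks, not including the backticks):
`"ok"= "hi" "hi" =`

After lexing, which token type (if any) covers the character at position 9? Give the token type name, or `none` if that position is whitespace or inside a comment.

Answer: STR

Derivation:
pos=0: enter STRING mode
pos=0: emit STR "ok" (now at pos=4)
pos=4: emit EQ '='
pos=6: enter STRING mode
pos=6: emit STR "hi" (now at pos=10)
pos=11: enter STRING mode
pos=11: emit STR "hi" (now at pos=15)
pos=16: emit EQ '='
DONE. 5 tokens: [STR, EQ, STR, STR, EQ]
Position 9: char is '"' -> STR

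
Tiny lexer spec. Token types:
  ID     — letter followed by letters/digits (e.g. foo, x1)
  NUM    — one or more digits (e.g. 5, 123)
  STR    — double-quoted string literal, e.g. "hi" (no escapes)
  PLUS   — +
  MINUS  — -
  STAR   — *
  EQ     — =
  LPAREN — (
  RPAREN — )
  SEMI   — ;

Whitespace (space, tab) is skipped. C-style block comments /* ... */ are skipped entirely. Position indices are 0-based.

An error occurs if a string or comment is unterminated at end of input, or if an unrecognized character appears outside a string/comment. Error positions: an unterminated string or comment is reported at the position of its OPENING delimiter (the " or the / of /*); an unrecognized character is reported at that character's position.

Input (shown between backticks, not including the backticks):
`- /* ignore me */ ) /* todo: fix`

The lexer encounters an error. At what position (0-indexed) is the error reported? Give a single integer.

pos=0: emit MINUS '-'
pos=2: enter COMMENT mode (saw '/*')
exit COMMENT mode (now at pos=17)
pos=18: emit RPAREN ')'
pos=20: enter COMMENT mode (saw '/*')
pos=20: ERROR — unterminated comment (reached EOF)

Answer: 20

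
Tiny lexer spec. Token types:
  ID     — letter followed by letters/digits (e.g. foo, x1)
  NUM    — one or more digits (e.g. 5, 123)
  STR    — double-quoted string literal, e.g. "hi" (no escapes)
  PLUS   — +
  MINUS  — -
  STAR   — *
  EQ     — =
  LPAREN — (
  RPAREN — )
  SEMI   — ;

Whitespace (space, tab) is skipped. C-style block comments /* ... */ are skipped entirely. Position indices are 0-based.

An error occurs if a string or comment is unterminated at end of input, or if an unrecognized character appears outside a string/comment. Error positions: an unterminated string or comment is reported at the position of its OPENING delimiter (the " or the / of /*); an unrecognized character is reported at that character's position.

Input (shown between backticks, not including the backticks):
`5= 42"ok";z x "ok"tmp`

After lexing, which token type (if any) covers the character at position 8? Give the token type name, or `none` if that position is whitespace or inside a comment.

Answer: STR

Derivation:
pos=0: emit NUM '5' (now at pos=1)
pos=1: emit EQ '='
pos=3: emit NUM '42' (now at pos=5)
pos=5: enter STRING mode
pos=5: emit STR "ok" (now at pos=9)
pos=9: emit SEMI ';'
pos=10: emit ID 'z' (now at pos=11)
pos=12: emit ID 'x' (now at pos=13)
pos=14: enter STRING mode
pos=14: emit STR "ok" (now at pos=18)
pos=18: emit ID 'tmp' (now at pos=21)
DONE. 9 tokens: [NUM, EQ, NUM, STR, SEMI, ID, ID, STR, ID]
Position 8: char is '"' -> STR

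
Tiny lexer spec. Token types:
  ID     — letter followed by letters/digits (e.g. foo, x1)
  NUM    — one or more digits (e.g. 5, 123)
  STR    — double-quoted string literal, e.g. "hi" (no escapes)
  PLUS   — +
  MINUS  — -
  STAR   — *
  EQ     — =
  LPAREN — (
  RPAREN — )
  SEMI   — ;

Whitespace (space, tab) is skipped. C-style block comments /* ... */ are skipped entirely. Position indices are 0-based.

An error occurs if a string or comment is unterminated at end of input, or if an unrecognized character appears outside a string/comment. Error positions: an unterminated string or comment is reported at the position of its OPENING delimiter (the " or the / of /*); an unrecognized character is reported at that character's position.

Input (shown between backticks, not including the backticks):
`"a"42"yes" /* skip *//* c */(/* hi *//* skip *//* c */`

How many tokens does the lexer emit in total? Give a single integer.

Answer: 4

Derivation:
pos=0: enter STRING mode
pos=0: emit STR "a" (now at pos=3)
pos=3: emit NUM '42' (now at pos=5)
pos=5: enter STRING mode
pos=5: emit STR "yes" (now at pos=10)
pos=11: enter COMMENT mode (saw '/*')
exit COMMENT mode (now at pos=21)
pos=21: enter COMMENT mode (saw '/*')
exit COMMENT mode (now at pos=28)
pos=28: emit LPAREN '('
pos=29: enter COMMENT mode (saw '/*')
exit COMMENT mode (now at pos=37)
pos=37: enter COMMENT mode (saw '/*')
exit COMMENT mode (now at pos=47)
pos=47: enter COMMENT mode (saw '/*')
exit COMMENT mode (now at pos=54)
DONE. 4 tokens: [STR, NUM, STR, LPAREN]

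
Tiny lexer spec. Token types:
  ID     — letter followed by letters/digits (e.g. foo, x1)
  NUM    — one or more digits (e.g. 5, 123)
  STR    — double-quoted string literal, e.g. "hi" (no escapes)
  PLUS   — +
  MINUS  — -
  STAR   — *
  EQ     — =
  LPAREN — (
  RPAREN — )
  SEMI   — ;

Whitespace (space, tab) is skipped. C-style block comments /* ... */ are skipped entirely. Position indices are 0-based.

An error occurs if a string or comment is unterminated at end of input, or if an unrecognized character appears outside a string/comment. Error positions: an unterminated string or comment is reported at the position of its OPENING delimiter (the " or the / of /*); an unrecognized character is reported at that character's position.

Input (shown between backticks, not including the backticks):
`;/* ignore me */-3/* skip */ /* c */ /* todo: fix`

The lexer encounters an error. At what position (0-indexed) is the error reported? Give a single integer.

pos=0: emit SEMI ';'
pos=1: enter COMMENT mode (saw '/*')
exit COMMENT mode (now at pos=16)
pos=16: emit MINUS '-'
pos=17: emit NUM '3' (now at pos=18)
pos=18: enter COMMENT mode (saw '/*')
exit COMMENT mode (now at pos=28)
pos=29: enter COMMENT mode (saw '/*')
exit COMMENT mode (now at pos=36)
pos=37: enter COMMENT mode (saw '/*')
pos=37: ERROR — unterminated comment (reached EOF)

Answer: 37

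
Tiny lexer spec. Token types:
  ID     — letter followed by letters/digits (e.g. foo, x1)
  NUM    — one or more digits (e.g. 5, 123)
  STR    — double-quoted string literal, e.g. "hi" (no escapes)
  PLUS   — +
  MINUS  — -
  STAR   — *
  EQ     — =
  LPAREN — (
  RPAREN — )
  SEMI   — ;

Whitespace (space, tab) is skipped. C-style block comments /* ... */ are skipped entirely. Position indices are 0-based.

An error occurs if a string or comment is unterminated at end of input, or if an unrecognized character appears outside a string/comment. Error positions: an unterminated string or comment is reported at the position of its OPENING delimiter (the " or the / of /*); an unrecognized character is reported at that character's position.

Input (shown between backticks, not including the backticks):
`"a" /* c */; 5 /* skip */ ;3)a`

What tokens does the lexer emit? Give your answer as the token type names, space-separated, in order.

Answer: STR SEMI NUM SEMI NUM RPAREN ID

Derivation:
pos=0: enter STRING mode
pos=0: emit STR "a" (now at pos=3)
pos=4: enter COMMENT mode (saw '/*')
exit COMMENT mode (now at pos=11)
pos=11: emit SEMI ';'
pos=13: emit NUM '5' (now at pos=14)
pos=15: enter COMMENT mode (saw '/*')
exit COMMENT mode (now at pos=25)
pos=26: emit SEMI ';'
pos=27: emit NUM '3' (now at pos=28)
pos=28: emit RPAREN ')'
pos=29: emit ID 'a' (now at pos=30)
DONE. 7 tokens: [STR, SEMI, NUM, SEMI, NUM, RPAREN, ID]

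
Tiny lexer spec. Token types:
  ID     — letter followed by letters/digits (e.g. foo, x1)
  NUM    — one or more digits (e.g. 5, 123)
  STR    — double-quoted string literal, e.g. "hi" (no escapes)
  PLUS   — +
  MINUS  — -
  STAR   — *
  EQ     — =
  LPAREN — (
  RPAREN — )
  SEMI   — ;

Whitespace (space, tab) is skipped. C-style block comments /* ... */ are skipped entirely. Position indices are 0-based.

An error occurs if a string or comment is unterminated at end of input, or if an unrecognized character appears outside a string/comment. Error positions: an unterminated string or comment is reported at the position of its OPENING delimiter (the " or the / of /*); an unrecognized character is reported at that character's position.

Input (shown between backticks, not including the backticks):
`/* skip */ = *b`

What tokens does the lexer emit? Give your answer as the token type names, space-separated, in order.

Answer: EQ STAR ID

Derivation:
pos=0: enter COMMENT mode (saw '/*')
exit COMMENT mode (now at pos=10)
pos=11: emit EQ '='
pos=13: emit STAR '*'
pos=14: emit ID 'b' (now at pos=15)
DONE. 3 tokens: [EQ, STAR, ID]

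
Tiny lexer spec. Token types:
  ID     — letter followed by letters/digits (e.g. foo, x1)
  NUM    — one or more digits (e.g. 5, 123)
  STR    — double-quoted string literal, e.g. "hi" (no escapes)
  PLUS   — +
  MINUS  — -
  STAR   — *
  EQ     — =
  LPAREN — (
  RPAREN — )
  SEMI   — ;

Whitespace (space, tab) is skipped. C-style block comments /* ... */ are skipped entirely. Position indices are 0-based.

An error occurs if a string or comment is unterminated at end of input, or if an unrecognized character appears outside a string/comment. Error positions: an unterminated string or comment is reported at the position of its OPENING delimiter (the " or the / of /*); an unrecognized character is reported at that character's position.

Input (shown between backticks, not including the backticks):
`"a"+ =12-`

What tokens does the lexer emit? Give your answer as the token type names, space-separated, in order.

pos=0: enter STRING mode
pos=0: emit STR "a" (now at pos=3)
pos=3: emit PLUS '+'
pos=5: emit EQ '='
pos=6: emit NUM '12' (now at pos=8)
pos=8: emit MINUS '-'
DONE. 5 tokens: [STR, PLUS, EQ, NUM, MINUS]

Answer: STR PLUS EQ NUM MINUS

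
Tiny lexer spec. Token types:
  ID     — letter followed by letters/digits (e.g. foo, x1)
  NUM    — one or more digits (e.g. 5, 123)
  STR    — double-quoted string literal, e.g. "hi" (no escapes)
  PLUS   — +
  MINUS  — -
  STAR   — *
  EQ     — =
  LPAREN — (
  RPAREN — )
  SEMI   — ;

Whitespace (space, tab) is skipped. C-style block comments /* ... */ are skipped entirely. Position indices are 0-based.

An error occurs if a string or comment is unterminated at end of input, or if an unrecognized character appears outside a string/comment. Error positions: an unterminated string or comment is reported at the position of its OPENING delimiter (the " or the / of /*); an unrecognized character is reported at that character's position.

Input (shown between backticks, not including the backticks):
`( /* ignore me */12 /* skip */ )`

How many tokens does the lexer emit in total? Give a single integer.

pos=0: emit LPAREN '('
pos=2: enter COMMENT mode (saw '/*')
exit COMMENT mode (now at pos=17)
pos=17: emit NUM '12' (now at pos=19)
pos=20: enter COMMENT mode (saw '/*')
exit COMMENT mode (now at pos=30)
pos=31: emit RPAREN ')'
DONE. 3 tokens: [LPAREN, NUM, RPAREN]

Answer: 3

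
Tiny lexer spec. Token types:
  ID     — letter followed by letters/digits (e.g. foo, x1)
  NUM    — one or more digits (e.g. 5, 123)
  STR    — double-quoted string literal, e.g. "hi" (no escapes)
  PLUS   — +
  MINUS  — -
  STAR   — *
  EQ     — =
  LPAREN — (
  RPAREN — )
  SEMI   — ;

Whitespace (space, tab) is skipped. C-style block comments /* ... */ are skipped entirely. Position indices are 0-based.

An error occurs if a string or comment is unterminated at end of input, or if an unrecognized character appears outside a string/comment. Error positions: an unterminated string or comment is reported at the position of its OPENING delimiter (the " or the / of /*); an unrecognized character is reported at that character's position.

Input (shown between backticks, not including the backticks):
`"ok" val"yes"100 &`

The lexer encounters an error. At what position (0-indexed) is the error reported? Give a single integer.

Answer: 17

Derivation:
pos=0: enter STRING mode
pos=0: emit STR "ok" (now at pos=4)
pos=5: emit ID 'val' (now at pos=8)
pos=8: enter STRING mode
pos=8: emit STR "yes" (now at pos=13)
pos=13: emit NUM '100' (now at pos=16)
pos=17: ERROR — unrecognized char '&'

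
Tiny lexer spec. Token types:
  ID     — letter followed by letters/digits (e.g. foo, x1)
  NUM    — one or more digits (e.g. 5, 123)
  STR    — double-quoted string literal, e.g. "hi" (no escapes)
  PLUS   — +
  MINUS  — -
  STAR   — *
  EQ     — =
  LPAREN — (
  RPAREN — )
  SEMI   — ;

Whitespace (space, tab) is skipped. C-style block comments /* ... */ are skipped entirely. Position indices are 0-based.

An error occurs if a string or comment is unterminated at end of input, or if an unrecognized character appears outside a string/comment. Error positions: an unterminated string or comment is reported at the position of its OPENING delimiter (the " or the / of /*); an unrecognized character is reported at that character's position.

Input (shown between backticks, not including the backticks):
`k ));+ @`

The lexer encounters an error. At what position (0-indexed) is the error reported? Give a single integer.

pos=0: emit ID 'k' (now at pos=1)
pos=2: emit RPAREN ')'
pos=3: emit RPAREN ')'
pos=4: emit SEMI ';'
pos=5: emit PLUS '+'
pos=7: ERROR — unrecognized char '@'

Answer: 7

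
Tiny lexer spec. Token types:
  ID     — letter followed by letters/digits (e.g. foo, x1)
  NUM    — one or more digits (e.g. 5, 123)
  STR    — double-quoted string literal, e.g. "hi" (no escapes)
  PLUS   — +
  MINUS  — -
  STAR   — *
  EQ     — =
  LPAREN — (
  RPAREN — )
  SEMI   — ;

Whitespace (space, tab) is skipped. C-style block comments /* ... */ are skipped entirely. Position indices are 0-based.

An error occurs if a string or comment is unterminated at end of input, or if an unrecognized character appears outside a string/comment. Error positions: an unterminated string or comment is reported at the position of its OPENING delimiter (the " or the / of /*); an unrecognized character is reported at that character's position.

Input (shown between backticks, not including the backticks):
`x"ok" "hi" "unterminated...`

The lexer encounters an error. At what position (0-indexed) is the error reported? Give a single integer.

pos=0: emit ID 'x' (now at pos=1)
pos=1: enter STRING mode
pos=1: emit STR "ok" (now at pos=5)
pos=6: enter STRING mode
pos=6: emit STR "hi" (now at pos=10)
pos=11: enter STRING mode
pos=11: ERROR — unterminated string

Answer: 11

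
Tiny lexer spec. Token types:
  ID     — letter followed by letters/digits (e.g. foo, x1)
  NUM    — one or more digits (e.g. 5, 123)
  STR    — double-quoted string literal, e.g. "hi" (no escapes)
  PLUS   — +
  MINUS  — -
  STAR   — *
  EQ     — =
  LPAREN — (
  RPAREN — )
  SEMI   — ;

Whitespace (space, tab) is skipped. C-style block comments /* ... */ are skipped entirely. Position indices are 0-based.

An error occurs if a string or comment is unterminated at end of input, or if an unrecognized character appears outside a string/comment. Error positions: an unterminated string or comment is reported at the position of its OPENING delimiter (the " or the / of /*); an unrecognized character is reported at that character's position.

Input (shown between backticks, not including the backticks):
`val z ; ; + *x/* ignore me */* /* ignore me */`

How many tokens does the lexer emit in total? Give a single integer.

Answer: 8

Derivation:
pos=0: emit ID 'val' (now at pos=3)
pos=4: emit ID 'z' (now at pos=5)
pos=6: emit SEMI ';'
pos=8: emit SEMI ';'
pos=10: emit PLUS '+'
pos=12: emit STAR '*'
pos=13: emit ID 'x' (now at pos=14)
pos=14: enter COMMENT mode (saw '/*')
exit COMMENT mode (now at pos=29)
pos=29: emit STAR '*'
pos=31: enter COMMENT mode (saw '/*')
exit COMMENT mode (now at pos=46)
DONE. 8 tokens: [ID, ID, SEMI, SEMI, PLUS, STAR, ID, STAR]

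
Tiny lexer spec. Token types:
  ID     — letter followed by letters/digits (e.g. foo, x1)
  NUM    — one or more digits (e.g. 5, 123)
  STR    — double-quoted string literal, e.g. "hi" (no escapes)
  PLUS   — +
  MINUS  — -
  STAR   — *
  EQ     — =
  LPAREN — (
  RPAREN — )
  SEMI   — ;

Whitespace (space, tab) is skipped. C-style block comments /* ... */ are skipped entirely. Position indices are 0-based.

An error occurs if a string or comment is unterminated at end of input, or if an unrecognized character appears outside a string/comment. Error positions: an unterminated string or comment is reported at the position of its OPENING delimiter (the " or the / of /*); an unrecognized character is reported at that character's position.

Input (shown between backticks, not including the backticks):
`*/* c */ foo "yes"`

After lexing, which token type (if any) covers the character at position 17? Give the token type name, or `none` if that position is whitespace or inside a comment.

Answer: STR

Derivation:
pos=0: emit STAR '*'
pos=1: enter COMMENT mode (saw '/*')
exit COMMENT mode (now at pos=8)
pos=9: emit ID 'foo' (now at pos=12)
pos=13: enter STRING mode
pos=13: emit STR "yes" (now at pos=18)
DONE. 3 tokens: [STAR, ID, STR]
Position 17: char is '"' -> STR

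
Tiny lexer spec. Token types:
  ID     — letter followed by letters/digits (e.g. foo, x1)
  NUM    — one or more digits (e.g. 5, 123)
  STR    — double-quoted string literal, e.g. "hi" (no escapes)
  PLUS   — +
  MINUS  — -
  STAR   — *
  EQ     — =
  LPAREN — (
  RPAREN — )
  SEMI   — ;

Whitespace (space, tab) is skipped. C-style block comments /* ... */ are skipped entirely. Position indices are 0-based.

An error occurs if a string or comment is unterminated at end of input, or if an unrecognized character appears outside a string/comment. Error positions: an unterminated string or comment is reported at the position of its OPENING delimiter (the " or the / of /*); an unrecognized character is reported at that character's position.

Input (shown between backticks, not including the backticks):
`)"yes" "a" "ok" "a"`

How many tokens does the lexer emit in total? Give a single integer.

Answer: 5

Derivation:
pos=0: emit RPAREN ')'
pos=1: enter STRING mode
pos=1: emit STR "yes" (now at pos=6)
pos=7: enter STRING mode
pos=7: emit STR "a" (now at pos=10)
pos=11: enter STRING mode
pos=11: emit STR "ok" (now at pos=15)
pos=16: enter STRING mode
pos=16: emit STR "a" (now at pos=19)
DONE. 5 tokens: [RPAREN, STR, STR, STR, STR]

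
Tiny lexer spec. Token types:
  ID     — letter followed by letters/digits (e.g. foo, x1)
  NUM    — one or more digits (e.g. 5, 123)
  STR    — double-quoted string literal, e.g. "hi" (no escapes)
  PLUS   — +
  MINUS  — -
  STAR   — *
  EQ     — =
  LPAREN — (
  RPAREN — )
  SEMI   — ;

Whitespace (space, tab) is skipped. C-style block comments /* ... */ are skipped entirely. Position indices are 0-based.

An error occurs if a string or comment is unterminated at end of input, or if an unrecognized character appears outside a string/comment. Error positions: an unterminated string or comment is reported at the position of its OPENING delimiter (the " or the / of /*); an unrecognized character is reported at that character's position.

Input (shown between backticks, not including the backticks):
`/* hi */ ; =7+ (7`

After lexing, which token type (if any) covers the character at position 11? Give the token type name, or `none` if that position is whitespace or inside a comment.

pos=0: enter COMMENT mode (saw '/*')
exit COMMENT mode (now at pos=8)
pos=9: emit SEMI ';'
pos=11: emit EQ '='
pos=12: emit NUM '7' (now at pos=13)
pos=13: emit PLUS '+'
pos=15: emit LPAREN '('
pos=16: emit NUM '7' (now at pos=17)
DONE. 6 tokens: [SEMI, EQ, NUM, PLUS, LPAREN, NUM]
Position 11: char is '=' -> EQ

Answer: EQ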